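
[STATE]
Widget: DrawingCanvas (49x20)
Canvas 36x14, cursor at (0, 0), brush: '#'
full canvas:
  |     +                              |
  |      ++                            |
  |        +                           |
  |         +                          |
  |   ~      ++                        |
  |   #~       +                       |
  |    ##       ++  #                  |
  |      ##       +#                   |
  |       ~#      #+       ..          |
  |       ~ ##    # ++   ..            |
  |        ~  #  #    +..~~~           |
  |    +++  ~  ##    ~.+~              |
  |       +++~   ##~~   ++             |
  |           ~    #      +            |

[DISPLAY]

+    +                                           
      ++                                         
        +                                        
         +                                       
   ~      ++                                     
   #~       +                                    
    ##       ++  #                               
      ##       +#                                
       ~#      #+       ..                       
       ~ ##    # ++   ..                         
        ~  #  #    +..~~~                        
    +++  ~  ##    ~.+~                           
       +++~   ##~~   ++                          
           ~    #      +                         
                                                 
                                                 
                                                 
                                                 
                                                 
                                                 


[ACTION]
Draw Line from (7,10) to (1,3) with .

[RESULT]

+    +                                           
   .  ++                                         
    .   +                                        
     .   +                                       
   ~  ..  ++                                     
   #~   .   +                                    
    ##   .   ++  #                               
      ##  .    +#                                
       ~#      #+       ..                       
       ~ ##    # ++   ..                         
        ~  #  #    +..~~~                        
    +++  ~  ##    ~.+~                           
       +++~   ##~~   ++                          
           ~    #      +                         
                                                 
                                                 
                                                 
                                                 
                                                 
                                                 


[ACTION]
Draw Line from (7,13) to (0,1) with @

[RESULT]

+@   +                                           
  @@  ++                                         
    @@  +                                        
     .@  +                                       
   ~  .@@ ++                                     
   #~   .@@ +                                    
    ##   . @@++  #                               
      ##  .  @ +#                                
       ~#      #+       ..                       
       ~ ##    # ++   ..                         
        ~  #  #    +..~~~                        
    +++  ~  ##    ~.+~                           
       +++~   ##~~   ++                          
           ~    #      +                         
                                                 
                                                 
                                                 
                                                 
                                                 
                                                 


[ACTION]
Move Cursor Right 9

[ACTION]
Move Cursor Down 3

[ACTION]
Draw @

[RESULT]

 @   +                                           
  @@  ++                                         
    @@  +                                        
     .@  @                                       
   ~  .@@ ++                                     
   #~   .@@ +                                    
    ##   . @@++  #                               
      ##  .  @ +#                                
       ~#      #+       ..                       
       ~ ##    # ++   ..                         
        ~  #  #    +..~~~                        
    +++  ~  ##    ~.+~                           
       +++~   ##~~   ++                          
           ~    #      +                         
                                                 
                                                 
                                                 
                                                 
                                                 
                                                 


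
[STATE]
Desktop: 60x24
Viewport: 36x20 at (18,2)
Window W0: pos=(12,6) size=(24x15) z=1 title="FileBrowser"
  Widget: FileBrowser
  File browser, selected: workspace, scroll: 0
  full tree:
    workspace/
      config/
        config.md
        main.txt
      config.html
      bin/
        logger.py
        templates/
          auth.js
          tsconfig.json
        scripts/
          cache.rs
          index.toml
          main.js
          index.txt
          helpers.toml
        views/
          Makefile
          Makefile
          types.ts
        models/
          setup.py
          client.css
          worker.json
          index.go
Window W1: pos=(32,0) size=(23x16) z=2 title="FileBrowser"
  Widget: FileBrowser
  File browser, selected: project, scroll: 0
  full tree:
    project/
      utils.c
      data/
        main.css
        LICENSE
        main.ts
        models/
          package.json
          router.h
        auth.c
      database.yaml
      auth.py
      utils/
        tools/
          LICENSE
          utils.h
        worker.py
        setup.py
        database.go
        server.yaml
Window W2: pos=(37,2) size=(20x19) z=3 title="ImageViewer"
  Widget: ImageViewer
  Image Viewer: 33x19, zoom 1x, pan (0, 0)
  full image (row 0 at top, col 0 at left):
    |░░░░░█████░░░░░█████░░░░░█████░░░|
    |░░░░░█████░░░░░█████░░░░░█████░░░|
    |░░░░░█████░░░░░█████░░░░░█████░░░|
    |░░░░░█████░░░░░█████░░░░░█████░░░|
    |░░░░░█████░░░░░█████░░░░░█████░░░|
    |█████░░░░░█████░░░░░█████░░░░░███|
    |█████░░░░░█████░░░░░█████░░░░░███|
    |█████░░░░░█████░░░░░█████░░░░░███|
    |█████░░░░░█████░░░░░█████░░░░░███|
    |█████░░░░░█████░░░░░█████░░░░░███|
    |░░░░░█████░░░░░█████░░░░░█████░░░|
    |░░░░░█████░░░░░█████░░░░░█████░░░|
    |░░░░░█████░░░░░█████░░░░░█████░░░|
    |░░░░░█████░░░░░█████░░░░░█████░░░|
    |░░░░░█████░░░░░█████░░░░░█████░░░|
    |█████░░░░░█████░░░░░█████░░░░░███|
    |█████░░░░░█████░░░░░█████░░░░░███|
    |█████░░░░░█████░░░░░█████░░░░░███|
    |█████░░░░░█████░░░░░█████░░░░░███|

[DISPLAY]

              ┠────┏━━━━━━━━━━━━━━━━
              ┃> [-┃ ImageViewer    
              ┃    ┠────────────────
              ┃    ┃░░░░░█████░░░░░█
━━━━━━━━━━━━━━┃    ┃░░░░░█████░░░░░█
Browser       ┃    ┃░░░░░█████░░░░░█
──────────────┃    ┃░░░░░█████░░░░░█
 workspace/   ┃    ┃░░░░░█████░░░░░█
+] config/    ┃    ┃█████░░░░░█████░
onfig.html    ┃    ┃█████░░░░░█████░
+] bin/       ┃    ┃█████░░░░░█████░
              ┃    ┃█████░░░░░█████░
              ┃    ┃█████░░░░░█████░
              ┗━━━━┃░░░░░█████░░░░░█
                 ┃ ┃░░░░░█████░░░░░█
                 ┃ ┃░░░░░█████░░░░░█
                 ┃ ┃░░░░░█████░░░░░█
                 ┃ ┃░░░░░█████░░░░░█
━━━━━━━━━━━━━━━━━┛ ┗━━━━━━━━━━━━━━━━
                                    


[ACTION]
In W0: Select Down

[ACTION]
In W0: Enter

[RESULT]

              ┠────┏━━━━━━━━━━━━━━━━
              ┃> [-┃ ImageViewer    
              ┃    ┠────────────────
              ┃    ┃░░░░░█████░░░░░█
━━━━━━━━━━━━━━┃    ┃░░░░░█████░░░░░█
Browser       ┃    ┃░░░░░█████░░░░░█
──────────────┃    ┃░░░░░█████░░░░░█
 workspace/   ┃    ┃░░░░░█████░░░░░█
-] config/    ┃    ┃█████░░░░░█████░
 config.md    ┃    ┃█████░░░░░█████░
 main.txt     ┃    ┃█████░░░░░█████░
onfig.html    ┃    ┃█████░░░░░█████░
+] bin/       ┃    ┃█████░░░░░█████░
              ┗━━━━┃░░░░░█████░░░░░█
                 ┃ ┃░░░░░█████░░░░░█
                 ┃ ┃░░░░░█████░░░░░█
                 ┃ ┃░░░░░█████░░░░░█
                 ┃ ┃░░░░░█████░░░░░█
━━━━━━━━━━━━━━━━━┛ ┗━━━━━━━━━━━━━━━━
                                    


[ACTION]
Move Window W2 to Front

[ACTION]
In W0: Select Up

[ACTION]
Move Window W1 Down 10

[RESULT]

                   ┏━━━━━━━━━━━━━━━━
                   ┃ ImageViewer    
                   ┠────────────────
                   ┃░░░░░█████░░░░░█
━━━━━━━━━━━━━━━━━┓ ┃░░░░░█████░░░░░█
Browser          ┃ ┃░░░░░█████░░░░░█
──────────────┏━━━━┃░░░░░█████░░░░░█
 workspace/   ┃ Fil┃░░░░░█████░░░░░█
-] config/    ┠────┃█████░░░░░█████░
 config.md    ┃> [-┃█████░░░░░█████░
 main.txt     ┃    ┃█████░░░░░█████░
onfig.html    ┃    ┃█████░░░░░█████░
+] bin/       ┃    ┃█████░░░░░█████░
              ┃    ┃░░░░░█████░░░░░█
              ┃    ┃░░░░░█████░░░░░█
              ┃    ┃░░░░░█████░░░░░█
              ┃    ┃░░░░░█████░░░░░█
              ┃    ┃░░░░░█████░░░░░█
━━━━━━━━━━━━━━┃    ┗━━━━━━━━━━━━━━━━
              ┃                     


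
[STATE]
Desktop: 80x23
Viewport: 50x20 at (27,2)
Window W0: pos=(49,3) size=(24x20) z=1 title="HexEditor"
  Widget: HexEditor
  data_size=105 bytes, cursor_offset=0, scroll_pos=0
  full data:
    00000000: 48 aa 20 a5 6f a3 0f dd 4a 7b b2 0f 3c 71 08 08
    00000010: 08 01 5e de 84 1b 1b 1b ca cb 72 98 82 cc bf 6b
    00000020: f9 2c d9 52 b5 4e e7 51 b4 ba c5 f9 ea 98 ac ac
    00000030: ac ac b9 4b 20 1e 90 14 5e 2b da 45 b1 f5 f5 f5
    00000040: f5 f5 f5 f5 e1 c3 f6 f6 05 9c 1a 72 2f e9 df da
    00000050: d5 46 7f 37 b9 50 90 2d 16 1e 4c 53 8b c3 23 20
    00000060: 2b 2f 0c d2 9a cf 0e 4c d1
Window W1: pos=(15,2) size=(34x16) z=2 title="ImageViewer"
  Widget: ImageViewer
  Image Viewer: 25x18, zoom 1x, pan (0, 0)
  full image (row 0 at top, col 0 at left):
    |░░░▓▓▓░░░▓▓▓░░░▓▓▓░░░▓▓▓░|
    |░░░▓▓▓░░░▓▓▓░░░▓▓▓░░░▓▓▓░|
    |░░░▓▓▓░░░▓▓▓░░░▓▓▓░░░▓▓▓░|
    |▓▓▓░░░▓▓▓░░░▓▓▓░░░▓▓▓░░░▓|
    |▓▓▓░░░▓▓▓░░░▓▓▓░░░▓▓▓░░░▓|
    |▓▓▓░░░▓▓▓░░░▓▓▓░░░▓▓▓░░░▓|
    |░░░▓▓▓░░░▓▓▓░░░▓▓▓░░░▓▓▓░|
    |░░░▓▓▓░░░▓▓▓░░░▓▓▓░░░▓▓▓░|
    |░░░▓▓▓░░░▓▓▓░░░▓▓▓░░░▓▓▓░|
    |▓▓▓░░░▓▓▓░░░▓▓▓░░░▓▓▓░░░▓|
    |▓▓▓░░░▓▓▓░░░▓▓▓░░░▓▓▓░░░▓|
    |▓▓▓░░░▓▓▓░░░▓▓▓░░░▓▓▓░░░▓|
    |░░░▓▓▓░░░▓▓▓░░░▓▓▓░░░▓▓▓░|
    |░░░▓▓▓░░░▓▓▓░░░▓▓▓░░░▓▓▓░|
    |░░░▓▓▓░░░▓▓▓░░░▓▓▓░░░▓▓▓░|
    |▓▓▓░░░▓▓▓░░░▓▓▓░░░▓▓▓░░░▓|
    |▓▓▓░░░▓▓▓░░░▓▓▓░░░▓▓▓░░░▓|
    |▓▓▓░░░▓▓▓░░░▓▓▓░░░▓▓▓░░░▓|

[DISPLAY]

━━━━━━━━━━━━━━━━━━━━━┓                            
r                    ┃┏━━━━━━━━━━━━━━━━━━━━━━┓    
─────────────────────┨┃ HexEditor            ┃    
▓░░░▓▓▓░░░▓▓▓░       ┃┠──────────────────────┨    
▓░░░▓▓▓░░░▓▓▓░       ┃┃00000000  48 aa 20 a5 ┃    
▓░░░▓▓▓░░░▓▓▓░       ┃┃00000010  08 01 5e de ┃    
░▓▓▓░░░▓▓▓░░░▓       ┃┃00000020  f9 2c d9 52 ┃    
░▓▓▓░░░▓▓▓░░░▓       ┃┃00000030  ac ac b9 4b ┃    
░▓▓▓░░░▓▓▓░░░▓       ┃┃00000040  f5 f5 f5 f5 ┃    
▓░░░▓▓▓░░░▓▓▓░       ┃┃00000050  d5 46 7f 37 ┃    
▓░░░▓▓▓░░░▓▓▓░       ┃┃00000060  2b 2f 0c d2 ┃    
▓░░░▓▓▓░░░▓▓▓░       ┃┃                      ┃    
░▓▓▓░░░▓▓▓░░░▓       ┃┃                      ┃    
░▓▓▓░░░▓▓▓░░░▓       ┃┃                      ┃    
░▓▓▓░░░▓▓▓░░░▓       ┃┃                      ┃    
━━━━━━━━━━━━━━━━━━━━━┛┃                      ┃    
                      ┃                      ┃    
                      ┃                      ┃    
                      ┃                      ┃    
                      ┃                      ┃    


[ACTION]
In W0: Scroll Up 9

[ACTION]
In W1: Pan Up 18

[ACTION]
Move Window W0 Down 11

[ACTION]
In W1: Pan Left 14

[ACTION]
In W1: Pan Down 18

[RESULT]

━━━━━━━━━━━━━━━━━━━━━┓                            
r                    ┃┏━━━━━━━━━━━━━━━━━━━━━━┓    
─────────────────────┨┃ HexEditor            ┃    
                     ┃┠──────────────────────┨    
                     ┃┃00000000  48 aa 20 a5 ┃    
                     ┃┃00000010  08 01 5e de ┃    
                     ┃┃00000020  f9 2c d9 52 ┃    
                     ┃┃00000030  ac ac b9 4b ┃    
                     ┃┃00000040  f5 f5 f5 f5 ┃    
                     ┃┃00000050  d5 46 7f 37 ┃    
                     ┃┃00000060  2b 2f 0c d2 ┃    
                     ┃┃                      ┃    
                     ┃┃                      ┃    
                     ┃┃                      ┃    
                     ┃┃                      ┃    
━━━━━━━━━━━━━━━━━━━━━┛┃                      ┃    
                      ┃                      ┃    
                      ┃                      ┃    
                      ┃                      ┃    
                      ┃                      ┃    


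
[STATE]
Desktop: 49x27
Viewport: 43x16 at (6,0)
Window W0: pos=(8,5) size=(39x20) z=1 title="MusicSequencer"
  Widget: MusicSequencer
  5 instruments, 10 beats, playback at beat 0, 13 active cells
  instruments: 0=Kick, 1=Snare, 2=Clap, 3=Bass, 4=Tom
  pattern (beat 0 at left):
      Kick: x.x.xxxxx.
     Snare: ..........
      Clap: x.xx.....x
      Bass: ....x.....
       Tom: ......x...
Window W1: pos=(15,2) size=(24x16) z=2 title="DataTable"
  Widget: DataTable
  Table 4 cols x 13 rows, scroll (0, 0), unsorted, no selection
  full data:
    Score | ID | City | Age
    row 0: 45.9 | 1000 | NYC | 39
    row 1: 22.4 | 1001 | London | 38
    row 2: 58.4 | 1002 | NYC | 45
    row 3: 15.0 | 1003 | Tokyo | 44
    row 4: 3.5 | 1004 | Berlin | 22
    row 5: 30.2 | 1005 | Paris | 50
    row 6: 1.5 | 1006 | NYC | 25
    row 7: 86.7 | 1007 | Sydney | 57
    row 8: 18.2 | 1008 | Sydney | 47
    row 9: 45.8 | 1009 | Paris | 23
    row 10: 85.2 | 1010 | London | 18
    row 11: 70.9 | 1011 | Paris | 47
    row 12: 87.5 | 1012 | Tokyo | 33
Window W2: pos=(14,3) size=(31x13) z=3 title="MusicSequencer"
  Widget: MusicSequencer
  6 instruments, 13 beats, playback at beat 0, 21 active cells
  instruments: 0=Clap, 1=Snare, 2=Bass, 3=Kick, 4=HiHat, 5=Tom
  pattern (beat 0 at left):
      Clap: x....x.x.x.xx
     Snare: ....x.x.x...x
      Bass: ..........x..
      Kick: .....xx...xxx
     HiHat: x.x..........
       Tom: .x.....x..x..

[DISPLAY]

                                           
                                           
         ┏━━━━━━━━━━━━━━━━━━━━━━┓          
        ┏━━━━━━━━━━━━━━━━━━━━━━━━━━━━━┓    
        ┃ MusicSequencer              ┃    
  ┏━━━━━┠─────────────────────────────┨━┓  
  ┃ Musi┃      ▼123456789012          ┃ ┃  
  ┠─────┃  Clap█····█·█·█·██          ┃─┨  
  ┃     ┃ Snare····█·█·█···█          ┃ ┃  
  ┃  Kic┃  Bass··········█··          ┃ ┃  
  ┃ Snar┃  Kick·····██···███          ┃ ┃  
  ┃  Cla┃ HiHat█·█··········          ┃ ┃  
  ┃  Bas┃   Tom·█·····█··█··          ┃ ┃  
  ┃   To┃                             ┃ ┃  
  ┃     ┃                             ┃ ┃  
  ┃     ┗━━━━━━━━━━━━━━━━━━━━━━━━━━━━━┛ ┃  


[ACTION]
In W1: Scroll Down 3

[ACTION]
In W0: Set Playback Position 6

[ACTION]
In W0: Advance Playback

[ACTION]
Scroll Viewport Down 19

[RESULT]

  ┃  Cla┃ HiHat█·█··········          ┃ ┃  
  ┃  Bas┃   Tom·█·····█··█··          ┃ ┃  
  ┃   To┃                             ┃ ┃  
  ┃     ┃                             ┃ ┃  
  ┃     ┗━━━━━━━━━━━━━━━━━━━━━━━━━━━━━┛ ┃  
  ┃      ┃87.5 │1012│Tokyo │33  ┃       ┃  
  ┃      ┗━━━━━━━━━━━━━━━━━━━━━━┛       ┃  
  ┃                                     ┃  
  ┃                                     ┃  
  ┃                                     ┃  
  ┃                                     ┃  
  ┃                                     ┃  
  ┃                                     ┃  
  ┗━━━━━━━━━━━━━━━━━━━━━━━━━━━━━━━━━━━━━┛  
                                           
                                           


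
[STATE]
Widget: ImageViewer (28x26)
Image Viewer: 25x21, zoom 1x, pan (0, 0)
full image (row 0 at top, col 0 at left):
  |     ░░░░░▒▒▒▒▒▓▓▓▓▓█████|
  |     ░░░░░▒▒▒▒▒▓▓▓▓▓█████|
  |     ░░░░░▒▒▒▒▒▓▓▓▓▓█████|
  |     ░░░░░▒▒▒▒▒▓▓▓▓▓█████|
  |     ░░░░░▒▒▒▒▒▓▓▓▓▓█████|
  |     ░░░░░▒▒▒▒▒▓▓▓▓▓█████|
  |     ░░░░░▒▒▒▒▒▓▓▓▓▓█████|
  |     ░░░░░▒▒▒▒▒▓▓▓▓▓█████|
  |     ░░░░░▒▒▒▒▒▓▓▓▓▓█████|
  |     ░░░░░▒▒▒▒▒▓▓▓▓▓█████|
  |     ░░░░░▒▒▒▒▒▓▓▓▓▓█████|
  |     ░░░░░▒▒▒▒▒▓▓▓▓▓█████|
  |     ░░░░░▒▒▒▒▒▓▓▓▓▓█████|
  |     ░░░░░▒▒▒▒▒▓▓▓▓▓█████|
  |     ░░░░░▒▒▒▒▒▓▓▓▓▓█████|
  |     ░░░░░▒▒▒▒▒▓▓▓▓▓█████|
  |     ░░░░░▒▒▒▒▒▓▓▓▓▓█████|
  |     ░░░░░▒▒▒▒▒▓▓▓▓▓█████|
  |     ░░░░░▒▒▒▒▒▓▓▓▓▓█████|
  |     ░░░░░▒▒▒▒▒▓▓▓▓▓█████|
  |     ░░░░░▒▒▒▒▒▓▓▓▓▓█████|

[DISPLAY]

     ░░░░░▒▒▒▒▒▓▓▓▓▓█████   
     ░░░░░▒▒▒▒▒▓▓▓▓▓█████   
     ░░░░░▒▒▒▒▒▓▓▓▓▓█████   
     ░░░░░▒▒▒▒▒▓▓▓▓▓█████   
     ░░░░░▒▒▒▒▒▓▓▓▓▓█████   
     ░░░░░▒▒▒▒▒▓▓▓▓▓█████   
     ░░░░░▒▒▒▒▒▓▓▓▓▓█████   
     ░░░░░▒▒▒▒▒▓▓▓▓▓█████   
     ░░░░░▒▒▒▒▒▓▓▓▓▓█████   
     ░░░░░▒▒▒▒▒▓▓▓▓▓█████   
     ░░░░░▒▒▒▒▒▓▓▓▓▓█████   
     ░░░░░▒▒▒▒▒▓▓▓▓▓█████   
     ░░░░░▒▒▒▒▒▓▓▓▓▓█████   
     ░░░░░▒▒▒▒▒▓▓▓▓▓█████   
     ░░░░░▒▒▒▒▒▓▓▓▓▓█████   
     ░░░░░▒▒▒▒▒▓▓▓▓▓█████   
     ░░░░░▒▒▒▒▒▓▓▓▓▓█████   
     ░░░░░▒▒▒▒▒▓▓▓▓▓█████   
     ░░░░░▒▒▒▒▒▓▓▓▓▓█████   
     ░░░░░▒▒▒▒▒▓▓▓▓▓█████   
     ░░░░░▒▒▒▒▒▓▓▓▓▓█████   
                            
                            
                            
                            
                            


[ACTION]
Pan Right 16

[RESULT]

▓▓▓▓█████                   
▓▓▓▓█████                   
▓▓▓▓█████                   
▓▓▓▓█████                   
▓▓▓▓█████                   
▓▓▓▓█████                   
▓▓▓▓█████                   
▓▓▓▓█████                   
▓▓▓▓█████                   
▓▓▓▓█████                   
▓▓▓▓█████                   
▓▓▓▓█████                   
▓▓▓▓█████                   
▓▓▓▓█████                   
▓▓▓▓█████                   
▓▓▓▓█████                   
▓▓▓▓█████                   
▓▓▓▓█████                   
▓▓▓▓█████                   
▓▓▓▓█████                   
▓▓▓▓█████                   
                            
                            
                            
                            
                            


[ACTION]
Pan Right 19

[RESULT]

                            
                            
                            
                            
                            
                            
                            
                            
                            
                            
                            
                            
                            
                            
                            
                            
                            
                            
                            
                            
                            
                            
                            
                            
                            
                            


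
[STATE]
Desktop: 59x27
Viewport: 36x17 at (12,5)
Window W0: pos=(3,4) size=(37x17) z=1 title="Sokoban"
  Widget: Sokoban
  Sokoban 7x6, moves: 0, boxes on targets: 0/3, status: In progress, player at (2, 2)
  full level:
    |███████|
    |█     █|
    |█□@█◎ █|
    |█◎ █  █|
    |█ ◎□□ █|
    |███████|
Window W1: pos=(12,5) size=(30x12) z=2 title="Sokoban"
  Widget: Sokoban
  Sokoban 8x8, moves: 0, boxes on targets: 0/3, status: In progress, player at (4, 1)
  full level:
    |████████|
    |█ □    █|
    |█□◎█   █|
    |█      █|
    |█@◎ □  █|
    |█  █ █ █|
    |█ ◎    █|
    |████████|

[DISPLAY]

┏━━━━━━━━━━━━━━━━━━━━━━━━━━━━┓      
┃ Sokoban                    ┃      
┠────────────────────────────┨      
┃████████                    ┃      
┃█ □    █                    ┃      
┃█□◎█   █                    ┃      
┃█      █                    ┃      
┃█@◎ □  █                    ┃      
┃█  █ █ █                    ┃      
┃█ ◎    █                    ┃      
┃████████                    ┃      
┗━━━━━━━━━━━━━━━━━━━━━━━━━━━━┛      
                           ┃        
                           ┃        
                           ┃        
━━━━━━━━━━━━━━━━━━━━━━━━━━━┛        
                                    


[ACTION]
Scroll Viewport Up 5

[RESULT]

                                    
                                    
                                    
                                    
━━━━━━━━━━━━━━━━━━━━━━━━━━━┓        
┏━━━━━━━━━━━━━━━━━━━━━━━━━━━━┓      
┃ Sokoban                    ┃      
┠────────────────────────────┨      
┃████████                    ┃      
┃█ □    █                    ┃      
┃█□◎█   █                    ┃      
┃█      █                    ┃      
┃█@◎ □  █                    ┃      
┃█  █ █ █                    ┃      
┃█ ◎    █                    ┃      
┃████████                    ┃      
┗━━━━━━━━━━━━━━━━━━━━━━━━━━━━┛      


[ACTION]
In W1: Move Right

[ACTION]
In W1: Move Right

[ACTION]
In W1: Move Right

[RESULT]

                                    
                                    
                                    
                                    
━━━━━━━━━━━━━━━━━━━━━━━━━━━┓        
┏━━━━━━━━━━━━━━━━━━━━━━━━━━━━┓      
┃ Sokoban                    ┃      
┠────────────────────────────┨      
┃████████                    ┃      
┃█ □    █                    ┃      
┃█□◎█   █                    ┃      
┃█      █                    ┃      
┃█ ◎ @□ █                    ┃      
┃█  █ █ █                    ┃      
┃█ ◎    █                    ┃      
┃████████                    ┃      
┗━━━━━━━━━━━━━━━━━━━━━━━━━━━━┛      


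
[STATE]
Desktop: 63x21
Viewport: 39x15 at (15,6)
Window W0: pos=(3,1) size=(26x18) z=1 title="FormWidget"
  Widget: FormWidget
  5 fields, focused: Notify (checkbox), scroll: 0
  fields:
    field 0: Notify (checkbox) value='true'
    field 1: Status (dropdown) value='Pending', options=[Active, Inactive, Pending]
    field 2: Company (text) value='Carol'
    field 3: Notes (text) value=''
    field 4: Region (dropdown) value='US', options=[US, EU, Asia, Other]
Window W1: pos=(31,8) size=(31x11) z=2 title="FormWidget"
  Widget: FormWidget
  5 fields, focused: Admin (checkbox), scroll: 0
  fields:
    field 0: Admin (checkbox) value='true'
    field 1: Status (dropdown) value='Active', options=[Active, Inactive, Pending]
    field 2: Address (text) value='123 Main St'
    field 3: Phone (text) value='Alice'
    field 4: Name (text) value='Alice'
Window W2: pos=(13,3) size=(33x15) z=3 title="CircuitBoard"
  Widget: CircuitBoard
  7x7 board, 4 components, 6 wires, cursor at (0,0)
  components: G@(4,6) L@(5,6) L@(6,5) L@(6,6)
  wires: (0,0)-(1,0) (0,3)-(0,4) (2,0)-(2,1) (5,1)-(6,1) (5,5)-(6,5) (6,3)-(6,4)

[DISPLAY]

  0 1 2 3 4 5 6               ┃        
  [.]          · ─ ·          ┃        
   │                          ┃━━━━━━━━
   ·                          ┃        
                              ┃────────
   · ─ ·                      ┃[x]     
                              ┃[Active 
                              ┃[123 Mai
                              ┃[Alice  
                           G  ┃[Alice  
                              ┃        
━━━━━━━━━━━━━━━━━━━━━━━━━━━━━━┛        
━━━━━━━━━━━━━┛  ┗━━━━━━━━━━━━━━━━━━━━━━
                                       
                                       


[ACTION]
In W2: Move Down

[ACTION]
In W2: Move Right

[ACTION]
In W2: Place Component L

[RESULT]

  0 1 2 3 4 5 6               ┃        
   ·           · ─ ·          ┃        
   │                          ┃━━━━━━━━
   ·  [L]                     ┃        
                              ┃────────
   · ─ ·                      ┃[x]     
                              ┃[Active 
                              ┃[123 Mai
                              ┃[Alice  
                           G  ┃[Alice  
                              ┃        
━━━━━━━━━━━━━━━━━━━━━━━━━━━━━━┛        
━━━━━━━━━━━━━┛  ┗━━━━━━━━━━━━━━━━━━━━━━
                                       
                                       


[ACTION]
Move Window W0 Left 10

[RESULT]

  0 1 2 3 4 5 6               ┃        
   ·           · ─ ·          ┃        
   │                          ┃━━━━━━━━
   ·  [L]                     ┃        
                              ┃────────
   · ─ ·                      ┃[x]     
                              ┃[Active 
                              ┃[123 Mai
                              ┃[Alice  
                           G  ┃[Alice  
                              ┃        
━━━━━━━━━━━━━━━━━━━━━━━━━━━━━━┛        
━━━━━━━━━━┛     ┗━━━━━━━━━━━━━━━━━━━━━━
                                       
                                       


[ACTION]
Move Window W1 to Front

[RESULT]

  0 1 2 3 4 5 6               ┃        
   ·           · ─ ·          ┃        
   │            ┏━━━━━━━━━━━━━━━━━━━━━━
   ·  [L]       ┃ FormWidget           
                ┠──────────────────────
   · ─ ·        ┃> Admin:      [x]     
                ┃  Status:     [Active 
                ┃  Address:    [123 Mai
                ┃  Phone:      [Alice  
                ┃  Name:       [Alice  
                ┃                      
━━━━━━━━━━━━━━━━┃                      
━━━━━━━━━━┛     ┗━━━━━━━━━━━━━━━━━━━━━━
                                       
                                       


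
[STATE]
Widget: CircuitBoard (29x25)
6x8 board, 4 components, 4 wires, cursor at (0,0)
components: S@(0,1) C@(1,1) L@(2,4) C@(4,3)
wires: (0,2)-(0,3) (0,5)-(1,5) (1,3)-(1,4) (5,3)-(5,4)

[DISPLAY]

   0 1 2 3 4 5               
0  [.]  S   · ─ ·       ·    
                        │    
1       C       · ─ ·   ·    
                             
2                   L        
                             
3                            
                             
4               C            
                             
5               · ─ ·        
                             
6                            
                             
7                            
Cursor: (0,0)                
                             
                             
                             
                             
                             
                             
                             
                             


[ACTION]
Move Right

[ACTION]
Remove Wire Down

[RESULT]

   0 1 2 3 4 5               
0      [S]  · ─ ·       ·    
                        │    
1       C       · ─ ·   ·    
                             
2                   L        
                             
3                            
                             
4               C            
                             
5               · ─ ·        
                             
6                            
                             
7                            
Cursor: (0,1)                
                             
                             
                             
                             
                             
                             
                             
                             


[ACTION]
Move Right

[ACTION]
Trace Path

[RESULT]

   0 1 2 3 4 5               
0       S  [.]─ ·       ·    
                        │    
1       C       · ─ ·   ·    
                             
2                   L        
                             
3                            
                             
4               C            
                             
5               · ─ ·        
                             
6                            
                             
7                            
Cursor: (0,2)  Trace: Path wi
                             
                             
                             
                             
                             
                             
                             
                             


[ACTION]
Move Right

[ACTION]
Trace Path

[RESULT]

   0 1 2 3 4 5               
0       S   · ─[.]      ·    
                        │    
1       C       · ─ ·   ·    
                             
2                   L        
                             
3                            
                             
4               C            
                             
5               · ─ ·        
                             
6                            
                             
7                            
Cursor: (0,3)  Trace: Path wi
                             
                             
                             
                             
                             
                             
                             
                             


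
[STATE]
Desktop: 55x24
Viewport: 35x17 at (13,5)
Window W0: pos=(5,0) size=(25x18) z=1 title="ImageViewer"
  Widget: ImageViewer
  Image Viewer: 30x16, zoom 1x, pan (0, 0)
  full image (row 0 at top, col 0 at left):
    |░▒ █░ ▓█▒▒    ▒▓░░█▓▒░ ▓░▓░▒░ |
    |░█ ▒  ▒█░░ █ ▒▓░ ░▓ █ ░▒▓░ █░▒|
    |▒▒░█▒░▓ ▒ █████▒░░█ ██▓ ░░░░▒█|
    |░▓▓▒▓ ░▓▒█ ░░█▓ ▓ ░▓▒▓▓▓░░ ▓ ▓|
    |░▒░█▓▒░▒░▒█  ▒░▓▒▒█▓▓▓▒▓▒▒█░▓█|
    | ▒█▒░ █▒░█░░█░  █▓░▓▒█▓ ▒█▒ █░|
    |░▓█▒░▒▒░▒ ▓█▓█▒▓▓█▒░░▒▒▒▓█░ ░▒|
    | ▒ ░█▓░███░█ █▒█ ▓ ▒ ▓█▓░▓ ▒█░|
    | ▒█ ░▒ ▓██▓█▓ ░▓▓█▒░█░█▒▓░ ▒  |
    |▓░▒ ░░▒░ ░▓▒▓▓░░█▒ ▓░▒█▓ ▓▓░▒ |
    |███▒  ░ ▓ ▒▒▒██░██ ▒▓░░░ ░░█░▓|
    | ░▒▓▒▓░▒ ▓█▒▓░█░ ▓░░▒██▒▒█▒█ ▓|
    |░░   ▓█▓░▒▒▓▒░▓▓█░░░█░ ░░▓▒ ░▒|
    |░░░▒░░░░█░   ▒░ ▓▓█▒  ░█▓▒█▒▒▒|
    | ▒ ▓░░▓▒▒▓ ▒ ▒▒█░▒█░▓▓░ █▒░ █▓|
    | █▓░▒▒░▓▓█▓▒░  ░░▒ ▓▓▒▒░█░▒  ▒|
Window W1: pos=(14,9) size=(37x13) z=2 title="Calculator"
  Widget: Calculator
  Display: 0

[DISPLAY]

 ▒ █████▒░░█ ██▓┃                  
▓▒█ ░░█▓ ▓ ░▓▒▓▓┃                  
▒░▒█  ▒░▓▒▒█▓▓▓▒┃                  
▒░█░░█░  █▓░▓▒█▓┃                  
░┏━━━━━━━━━━━━━━━━━━━━━━━━━━━━━━━━━
█┃ Calculator                      
▓┠─────────────────────────────────
░┃                                 
 ┃┌───┬───┬───┬───┐                
▒┃│ 7 │ 8 │ 9 │ ÷ │                
▓┃├───┼───┼───┼───┤                
░┃│ 4 │ 5 │ 6 │ × │                
━┃├───┼───┼───┼───┤                
 ┃│ 1 │ 2 │ 3 │ - │                
 ┃├───┼───┼───┼───┤                
 ┃│ 0 │ . │ = │ + │                
 ┗━━━━━━━━━━━━━━━━━━━━━━━━━━━━━━━━━


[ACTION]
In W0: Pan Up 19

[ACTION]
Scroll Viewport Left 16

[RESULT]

     ┃▒▒░█▒░▓ ▒ █████▒░░█ ██▓┃     
     ┃░▓▓▒▓ ░▓▒█ ░░█▓ ▓ ░▓▒▓▓┃     
     ┃░▒░█▓▒░▒░▒█  ▒░▓▒▒█▓▓▓▒┃     
     ┃ ▒█▒░ █▒░█░░█░  █▓░▓▒█▓┃     
     ┃░▓█▒░▒▒░┏━━━━━━━━━━━━━━━━━━━━
     ┃ ▒ ░█▓░█┃ Calculator         
     ┃ ▒█ ░▒ ▓┠────────────────────
     ┃▓░▒ ░░▒░┃                    
     ┃███▒  ░ ┃┌───┬───┬───┬───┐   
     ┃ ░▒▓▒▓░▒┃│ 7 │ 8 │ 9 │ ÷ │   
     ┃░░   ▓█▓┃├───┼───┼───┼───┤   
     ┃░░░▒░░░░┃│ 4 │ 5 │ 6 │ × │   
     ┗━━━━━━━━┃├───┼───┼───┼───┤   
              ┃│ 1 │ 2 │ 3 │ - │   
              ┃├───┼───┼───┼───┤   
              ┃│ 0 │ . │ = │ + │   
              ┗━━━━━━━━━━━━━━━━━━━━


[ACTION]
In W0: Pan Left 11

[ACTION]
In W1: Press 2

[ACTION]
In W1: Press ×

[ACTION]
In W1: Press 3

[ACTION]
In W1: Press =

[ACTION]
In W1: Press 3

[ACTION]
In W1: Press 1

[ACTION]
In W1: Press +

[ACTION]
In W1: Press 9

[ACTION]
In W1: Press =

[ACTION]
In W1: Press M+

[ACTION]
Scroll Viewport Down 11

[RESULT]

     ┃░▒░█▓▒░▒░▒█  ▒░▓▒▒█▓▓▓▒┃     
     ┃ ▒█▒░ █▒░█░░█░  █▓░▓▒█▓┃     
     ┃░▓█▒░▒▒░┏━━━━━━━━━━━━━━━━━━━━
     ┃ ▒ ░█▓░█┃ Calculator         
     ┃ ▒█ ░▒ ▓┠────────────────────
     ┃▓░▒ ░░▒░┃                    
     ┃███▒  ░ ┃┌───┬───┬───┬───┐   
     ┃ ░▒▓▒▓░▒┃│ 7 │ 8 │ 9 │ ÷ │   
     ┃░░   ▓█▓┃├───┼───┼───┼───┤   
     ┃░░░▒░░░░┃│ 4 │ 5 │ 6 │ × │   
     ┗━━━━━━━━┃├───┼───┼───┼───┤   
              ┃│ 1 │ 2 │ 3 │ - │   
              ┃├───┼───┼───┼───┤   
              ┃│ 0 │ . │ = │ + │   
              ┗━━━━━━━━━━━━━━━━━━━━
                                   
                                   
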